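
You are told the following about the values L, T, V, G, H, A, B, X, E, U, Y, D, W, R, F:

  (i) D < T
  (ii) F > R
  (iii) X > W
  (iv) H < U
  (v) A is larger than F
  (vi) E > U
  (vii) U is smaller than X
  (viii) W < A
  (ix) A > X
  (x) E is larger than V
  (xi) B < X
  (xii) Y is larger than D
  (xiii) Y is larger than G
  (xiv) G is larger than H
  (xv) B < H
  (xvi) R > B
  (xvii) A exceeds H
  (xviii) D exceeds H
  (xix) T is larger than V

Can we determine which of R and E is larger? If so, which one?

Following every chain through R: above R we get F, A; below R we get B.
E is not reached, and no chain runs the other way from E to R.
So the given relations leave the order of R and E undetermined.

undetermined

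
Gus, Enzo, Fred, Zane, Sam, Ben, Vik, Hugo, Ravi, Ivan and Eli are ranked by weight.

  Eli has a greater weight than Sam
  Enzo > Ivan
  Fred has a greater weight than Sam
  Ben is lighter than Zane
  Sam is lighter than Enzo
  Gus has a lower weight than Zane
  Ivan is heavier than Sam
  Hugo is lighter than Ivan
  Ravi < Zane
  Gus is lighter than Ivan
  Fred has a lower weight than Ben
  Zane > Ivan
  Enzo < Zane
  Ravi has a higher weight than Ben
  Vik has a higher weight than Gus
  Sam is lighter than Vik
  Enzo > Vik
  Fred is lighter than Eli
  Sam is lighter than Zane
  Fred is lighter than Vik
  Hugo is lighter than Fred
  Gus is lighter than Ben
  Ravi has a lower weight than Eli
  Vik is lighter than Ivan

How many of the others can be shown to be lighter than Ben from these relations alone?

Directly below Ben: Fred, Gus.
One step further: Hugo, Sam (4 so far).
No other element is forced below Ben by the given relations, so the count is 4.

4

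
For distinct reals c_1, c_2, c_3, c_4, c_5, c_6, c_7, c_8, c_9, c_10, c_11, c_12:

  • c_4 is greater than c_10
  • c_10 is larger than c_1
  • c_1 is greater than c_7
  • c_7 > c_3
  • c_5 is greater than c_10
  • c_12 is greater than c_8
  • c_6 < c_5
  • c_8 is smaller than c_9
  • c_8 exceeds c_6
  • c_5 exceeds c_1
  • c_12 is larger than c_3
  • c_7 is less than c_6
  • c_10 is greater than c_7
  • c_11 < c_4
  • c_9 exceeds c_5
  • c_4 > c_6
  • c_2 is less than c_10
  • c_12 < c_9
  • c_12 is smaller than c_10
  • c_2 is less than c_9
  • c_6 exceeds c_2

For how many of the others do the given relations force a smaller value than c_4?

Directly below c_4: c_6, c_11, c_10.
One step further: c_7, c_2, c_1, c_12 (7 so far).
One step further: c_3, c_8 (9 so far).
Nothing else is reachable below c_4; 9 in all.

9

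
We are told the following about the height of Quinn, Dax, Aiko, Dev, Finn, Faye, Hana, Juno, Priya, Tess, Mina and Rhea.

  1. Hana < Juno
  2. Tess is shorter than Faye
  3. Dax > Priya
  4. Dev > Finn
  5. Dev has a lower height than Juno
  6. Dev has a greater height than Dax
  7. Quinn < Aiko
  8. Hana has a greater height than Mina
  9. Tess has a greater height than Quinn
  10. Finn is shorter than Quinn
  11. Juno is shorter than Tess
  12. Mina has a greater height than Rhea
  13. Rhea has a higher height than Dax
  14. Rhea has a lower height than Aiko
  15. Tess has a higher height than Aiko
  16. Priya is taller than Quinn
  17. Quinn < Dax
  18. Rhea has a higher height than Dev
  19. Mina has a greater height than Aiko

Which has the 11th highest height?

Chaining the given pairs: Finn < Quinn < Priya < Dax < Dev < Rhea < Aiko < Mina < Hana < Juno < Tess < Faye.
The 11th largest is Quinn.

Quinn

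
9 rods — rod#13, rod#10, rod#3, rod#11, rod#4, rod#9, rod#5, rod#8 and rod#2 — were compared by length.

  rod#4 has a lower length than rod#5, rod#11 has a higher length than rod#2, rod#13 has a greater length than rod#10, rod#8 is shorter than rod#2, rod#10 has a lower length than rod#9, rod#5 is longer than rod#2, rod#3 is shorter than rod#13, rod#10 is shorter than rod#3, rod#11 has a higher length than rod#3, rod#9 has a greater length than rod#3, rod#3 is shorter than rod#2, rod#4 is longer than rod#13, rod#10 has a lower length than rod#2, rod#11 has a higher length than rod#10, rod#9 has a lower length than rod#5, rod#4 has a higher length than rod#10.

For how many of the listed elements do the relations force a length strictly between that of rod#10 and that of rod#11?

2

Chaining upward from rod#10 reaches: rod#3, rod#13, rod#2, rod#9, rod#4, rod#5.
Chaining downward from rod#11 reaches: rod#3, rod#8, rod#2.
Strictly between rod#10 and rod#11 are those in both lists: rod#3, rod#2 — 2 elements.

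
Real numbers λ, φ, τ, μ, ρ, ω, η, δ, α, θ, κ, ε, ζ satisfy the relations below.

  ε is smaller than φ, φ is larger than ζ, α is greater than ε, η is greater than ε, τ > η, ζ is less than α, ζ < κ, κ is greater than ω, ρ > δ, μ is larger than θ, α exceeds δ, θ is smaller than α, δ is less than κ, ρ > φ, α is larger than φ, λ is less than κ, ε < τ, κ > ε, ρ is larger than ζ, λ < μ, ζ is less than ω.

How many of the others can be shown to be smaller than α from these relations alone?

From α the given relations immediately reach ε, δ, ζ, φ, θ.
Nothing else is reachable below α; 5 in all.

5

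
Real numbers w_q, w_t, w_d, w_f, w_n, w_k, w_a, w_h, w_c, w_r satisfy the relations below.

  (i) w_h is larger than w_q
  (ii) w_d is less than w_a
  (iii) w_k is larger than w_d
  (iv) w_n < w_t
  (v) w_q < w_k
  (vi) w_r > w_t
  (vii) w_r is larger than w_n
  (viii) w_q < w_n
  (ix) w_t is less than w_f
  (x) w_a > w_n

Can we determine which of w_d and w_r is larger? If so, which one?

undetermined

Following every chain through w_d: above w_d we get w_k, w_a.
w_r is not reached, and no chain runs the other way from w_r to w_d.
So the given relations leave the order of w_d and w_r undetermined.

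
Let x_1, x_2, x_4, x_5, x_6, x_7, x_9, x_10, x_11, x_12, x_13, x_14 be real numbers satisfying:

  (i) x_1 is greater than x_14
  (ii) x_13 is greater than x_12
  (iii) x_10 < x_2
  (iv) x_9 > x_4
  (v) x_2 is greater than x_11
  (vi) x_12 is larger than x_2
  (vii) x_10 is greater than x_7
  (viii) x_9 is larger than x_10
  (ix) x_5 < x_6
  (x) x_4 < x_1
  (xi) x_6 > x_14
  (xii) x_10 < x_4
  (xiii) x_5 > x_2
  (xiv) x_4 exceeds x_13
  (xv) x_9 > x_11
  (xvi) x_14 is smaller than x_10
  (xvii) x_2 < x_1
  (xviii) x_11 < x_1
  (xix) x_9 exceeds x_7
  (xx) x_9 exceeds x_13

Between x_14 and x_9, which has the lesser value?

x_14

The relevant relations are x_14 < x_10; x_10 < x_2; x_2 < x_12; x_12 < x_13; x_13 < x_4; x_4 < x_9.
Chaining these gives x_14 < x_10 < x_2 < x_12 < x_13 < x_4 < x_9.
So x_14 < x_9; x_14 is the smaller of the two.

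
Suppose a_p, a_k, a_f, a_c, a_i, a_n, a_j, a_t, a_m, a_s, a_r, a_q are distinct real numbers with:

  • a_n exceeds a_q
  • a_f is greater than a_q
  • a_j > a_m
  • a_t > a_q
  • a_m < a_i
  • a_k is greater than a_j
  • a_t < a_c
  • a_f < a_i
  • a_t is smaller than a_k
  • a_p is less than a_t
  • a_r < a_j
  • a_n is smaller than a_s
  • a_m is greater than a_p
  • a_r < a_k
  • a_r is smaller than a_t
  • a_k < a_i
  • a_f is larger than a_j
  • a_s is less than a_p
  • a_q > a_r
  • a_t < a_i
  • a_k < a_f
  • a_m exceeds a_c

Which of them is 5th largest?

The consecutive relations fix a unique order: a_r < a_q < a_n < a_s < a_p < a_t < a_c < a_m < a_j < a_k < a_f < a_i.
Counting 5 from the largest end gives a_m.

a_m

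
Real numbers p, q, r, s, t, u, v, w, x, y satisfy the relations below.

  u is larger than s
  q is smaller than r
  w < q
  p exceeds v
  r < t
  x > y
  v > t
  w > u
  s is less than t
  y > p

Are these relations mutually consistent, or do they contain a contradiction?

Every relation is compatible with s < u < w < q < r < t < v < p < y < x; the set is consistent.

consistent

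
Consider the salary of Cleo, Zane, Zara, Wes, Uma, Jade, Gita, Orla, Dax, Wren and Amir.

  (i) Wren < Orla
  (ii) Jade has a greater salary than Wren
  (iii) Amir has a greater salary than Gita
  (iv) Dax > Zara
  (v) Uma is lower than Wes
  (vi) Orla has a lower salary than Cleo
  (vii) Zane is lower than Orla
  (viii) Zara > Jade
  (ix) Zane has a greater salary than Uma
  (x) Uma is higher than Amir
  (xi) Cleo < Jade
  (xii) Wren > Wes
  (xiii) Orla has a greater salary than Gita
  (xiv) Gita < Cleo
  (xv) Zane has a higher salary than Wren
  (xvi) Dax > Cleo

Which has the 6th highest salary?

Zane

Piecing the relations together gives one ordering: Gita < Amir < Uma < Wes < Wren < Zane < Orla < Cleo < Jade < Zara < Dax.
The 6th largest is Zane.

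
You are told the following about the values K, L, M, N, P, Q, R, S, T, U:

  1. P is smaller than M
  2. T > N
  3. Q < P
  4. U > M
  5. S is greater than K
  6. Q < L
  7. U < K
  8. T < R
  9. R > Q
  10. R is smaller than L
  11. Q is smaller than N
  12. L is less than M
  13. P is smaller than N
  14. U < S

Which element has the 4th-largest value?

M

Chaining the given pairs: Q < P < N < T < R < L < M < U < K < S.
Counting 4 from the largest end gives M.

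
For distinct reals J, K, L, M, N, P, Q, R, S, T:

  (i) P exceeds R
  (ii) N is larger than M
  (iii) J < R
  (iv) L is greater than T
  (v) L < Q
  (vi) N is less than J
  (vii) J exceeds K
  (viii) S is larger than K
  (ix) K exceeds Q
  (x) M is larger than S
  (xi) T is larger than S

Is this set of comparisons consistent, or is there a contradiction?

Chaining the given relations yields T < L < Q < K < S, so T < S. But one relation states S < T. These cannot both hold.

inconsistent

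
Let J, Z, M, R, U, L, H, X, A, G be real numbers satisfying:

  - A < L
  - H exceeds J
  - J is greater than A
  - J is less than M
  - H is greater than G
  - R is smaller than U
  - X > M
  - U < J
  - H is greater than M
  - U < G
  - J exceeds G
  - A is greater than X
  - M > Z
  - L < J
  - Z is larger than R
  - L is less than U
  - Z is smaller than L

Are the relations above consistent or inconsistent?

inconsistent

We have J < M stated directly, yet also M < X < A < L < U < G < J by chaining the others — so M < J. Contradiction.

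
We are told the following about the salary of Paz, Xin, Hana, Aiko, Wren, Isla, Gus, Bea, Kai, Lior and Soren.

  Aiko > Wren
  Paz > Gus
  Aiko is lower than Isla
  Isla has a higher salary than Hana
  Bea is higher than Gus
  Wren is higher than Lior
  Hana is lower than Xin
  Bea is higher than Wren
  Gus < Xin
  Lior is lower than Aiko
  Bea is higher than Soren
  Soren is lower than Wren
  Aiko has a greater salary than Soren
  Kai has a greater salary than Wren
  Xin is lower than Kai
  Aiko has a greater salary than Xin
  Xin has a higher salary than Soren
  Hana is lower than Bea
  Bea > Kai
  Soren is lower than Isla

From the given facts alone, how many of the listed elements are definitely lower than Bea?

Directly below Bea: Gus, Hana, Soren, Wren, Kai.
One step further: Lior, Xin (7 so far).
No other element is forced below Bea by the given relations, so the count is 7.

7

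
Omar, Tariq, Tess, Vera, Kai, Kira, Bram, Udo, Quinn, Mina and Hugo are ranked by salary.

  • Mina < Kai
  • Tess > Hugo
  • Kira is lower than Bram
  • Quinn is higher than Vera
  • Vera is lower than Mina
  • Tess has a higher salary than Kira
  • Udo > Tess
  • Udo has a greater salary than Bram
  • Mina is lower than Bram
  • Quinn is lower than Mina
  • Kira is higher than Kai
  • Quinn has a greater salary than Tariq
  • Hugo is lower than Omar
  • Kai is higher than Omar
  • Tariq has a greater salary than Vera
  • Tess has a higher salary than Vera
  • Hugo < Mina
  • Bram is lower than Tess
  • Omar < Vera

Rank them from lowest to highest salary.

Hugo < Omar < Vera < Tariq < Quinn < Mina < Kai < Kira < Bram < Tess < Udo

The consecutive links are each given: Hugo < Omar; Omar < Vera; Vera < Tariq; Tariq < Quinn; Quinn < Mina; Mina < Kai; Kai < Kira; Kira < Bram; Bram < Tess; Tess < Udo.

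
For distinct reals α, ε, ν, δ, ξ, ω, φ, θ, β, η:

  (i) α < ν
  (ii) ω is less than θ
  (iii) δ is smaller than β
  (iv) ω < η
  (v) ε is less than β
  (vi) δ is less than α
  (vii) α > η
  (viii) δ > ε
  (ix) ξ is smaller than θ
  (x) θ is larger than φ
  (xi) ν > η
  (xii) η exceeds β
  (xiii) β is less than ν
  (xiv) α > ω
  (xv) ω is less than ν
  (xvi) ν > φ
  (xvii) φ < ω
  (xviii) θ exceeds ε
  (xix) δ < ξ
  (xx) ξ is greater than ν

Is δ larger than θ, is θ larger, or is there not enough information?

θ

The relevant relations are δ < β; β < η; η < α; α < ν; ν < ξ; ξ < θ.
Together: δ < β < η < α < ν < ξ < θ.
So θ is larger.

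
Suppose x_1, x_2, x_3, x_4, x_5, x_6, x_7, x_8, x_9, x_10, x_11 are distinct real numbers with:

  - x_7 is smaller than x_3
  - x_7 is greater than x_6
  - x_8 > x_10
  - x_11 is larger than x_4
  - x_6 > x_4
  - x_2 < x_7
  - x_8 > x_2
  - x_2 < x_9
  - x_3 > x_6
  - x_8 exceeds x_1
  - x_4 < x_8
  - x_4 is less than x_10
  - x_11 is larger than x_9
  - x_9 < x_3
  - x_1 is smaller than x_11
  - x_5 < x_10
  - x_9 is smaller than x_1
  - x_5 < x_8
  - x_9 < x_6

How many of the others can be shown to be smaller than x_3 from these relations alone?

5

Directly below x_3: x_9, x_6, x_7.
One step further: x_4, x_2 (5 so far).
Nothing else is reachable below x_3; 5 in all.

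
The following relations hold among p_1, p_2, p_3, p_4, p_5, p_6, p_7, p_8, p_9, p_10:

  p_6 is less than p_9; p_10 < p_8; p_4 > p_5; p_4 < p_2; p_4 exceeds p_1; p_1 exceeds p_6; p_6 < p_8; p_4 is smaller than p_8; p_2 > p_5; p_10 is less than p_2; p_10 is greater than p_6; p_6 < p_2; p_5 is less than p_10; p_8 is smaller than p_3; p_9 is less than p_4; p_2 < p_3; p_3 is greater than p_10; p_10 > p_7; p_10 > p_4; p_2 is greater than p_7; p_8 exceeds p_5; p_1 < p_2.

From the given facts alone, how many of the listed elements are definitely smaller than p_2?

7

Directly below p_2: p_6, p_7, p_1, p_5, p_4, p_10.
One step further: p_9 (7 so far).
Nothing else is reachable below p_2; 7 in all.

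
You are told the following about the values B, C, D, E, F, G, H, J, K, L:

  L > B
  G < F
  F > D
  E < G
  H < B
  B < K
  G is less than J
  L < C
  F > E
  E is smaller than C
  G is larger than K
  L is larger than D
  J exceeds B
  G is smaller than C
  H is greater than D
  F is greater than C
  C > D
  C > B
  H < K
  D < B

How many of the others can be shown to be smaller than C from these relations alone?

From C the given relations immediately reach E, D, B, G, L.
From those, H, K — 7 in total.
Nothing else is reachable below C; 7 in all.

7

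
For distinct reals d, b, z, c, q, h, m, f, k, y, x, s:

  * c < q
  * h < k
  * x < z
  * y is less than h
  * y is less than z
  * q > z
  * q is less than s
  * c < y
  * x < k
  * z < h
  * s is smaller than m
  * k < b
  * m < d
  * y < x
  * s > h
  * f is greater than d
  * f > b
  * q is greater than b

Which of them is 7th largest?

Piecing the relations together gives one ordering: c < y < x < z < h < k < b < q < s < m < d < f.
Counting 7 from the largest end gives k.

k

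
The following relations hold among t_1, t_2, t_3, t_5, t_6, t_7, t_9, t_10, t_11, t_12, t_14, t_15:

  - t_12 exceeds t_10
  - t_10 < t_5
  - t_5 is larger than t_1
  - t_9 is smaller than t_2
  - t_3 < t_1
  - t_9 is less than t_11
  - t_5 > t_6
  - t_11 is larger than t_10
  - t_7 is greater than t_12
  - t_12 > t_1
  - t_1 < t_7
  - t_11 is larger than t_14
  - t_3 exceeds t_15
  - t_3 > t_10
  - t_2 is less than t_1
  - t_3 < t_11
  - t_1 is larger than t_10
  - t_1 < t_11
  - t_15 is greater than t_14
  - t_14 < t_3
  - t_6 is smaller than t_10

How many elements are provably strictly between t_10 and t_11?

The relations place t_10 below t_11. An element lies strictly between them when it is forced above t_10 and also forced below t_11.
Above t_10: {t_3, t_1, t_12, t_5, t_7}. Below t_11: {t_6, t_9, t_14, t_15, t_3, t_2, t_1}.
Intersection: {t_3, t_1} — 2.

2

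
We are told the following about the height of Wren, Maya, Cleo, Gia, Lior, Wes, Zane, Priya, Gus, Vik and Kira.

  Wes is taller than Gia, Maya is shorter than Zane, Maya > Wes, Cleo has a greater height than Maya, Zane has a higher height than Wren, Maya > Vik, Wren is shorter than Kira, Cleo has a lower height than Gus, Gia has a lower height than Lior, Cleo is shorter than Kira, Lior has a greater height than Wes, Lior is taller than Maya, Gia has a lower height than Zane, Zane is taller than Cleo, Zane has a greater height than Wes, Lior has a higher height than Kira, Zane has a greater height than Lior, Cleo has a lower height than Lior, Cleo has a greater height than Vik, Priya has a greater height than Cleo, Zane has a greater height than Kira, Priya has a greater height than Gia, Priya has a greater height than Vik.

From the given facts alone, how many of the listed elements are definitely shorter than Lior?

7

Directly below Lior: Gia, Wes, Maya, Cleo, Kira.
One step further: Vik, Wren (7 so far).
No other element is forced below Lior by the given relations, so the count is 7.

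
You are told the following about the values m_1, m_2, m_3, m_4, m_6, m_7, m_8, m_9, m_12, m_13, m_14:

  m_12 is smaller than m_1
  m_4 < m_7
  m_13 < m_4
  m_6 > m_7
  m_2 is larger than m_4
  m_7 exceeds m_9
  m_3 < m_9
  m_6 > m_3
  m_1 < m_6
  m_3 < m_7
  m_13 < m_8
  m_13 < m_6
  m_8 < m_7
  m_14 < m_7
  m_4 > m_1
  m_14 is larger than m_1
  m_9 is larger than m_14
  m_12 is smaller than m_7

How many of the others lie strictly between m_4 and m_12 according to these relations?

1

Chaining upward from m_12 reaches: m_1, m_14, m_9, m_7, m_6, m_2.
Chaining downward from m_4 reaches: m_13, m_1.
Strictly between m_12 and m_4 are those in both lists: m_1 — 1 element.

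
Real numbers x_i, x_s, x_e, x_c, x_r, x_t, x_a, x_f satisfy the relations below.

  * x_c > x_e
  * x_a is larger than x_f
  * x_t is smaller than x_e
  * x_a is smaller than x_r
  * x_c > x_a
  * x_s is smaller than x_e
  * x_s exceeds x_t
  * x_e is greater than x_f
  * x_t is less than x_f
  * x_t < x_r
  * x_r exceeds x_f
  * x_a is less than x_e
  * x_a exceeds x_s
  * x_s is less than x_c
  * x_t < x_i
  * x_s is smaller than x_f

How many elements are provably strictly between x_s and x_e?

2

The relations place x_s below x_e. An element lies strictly between them when it is forced above x_s and also forced below x_e.
Above x_s: {x_f, x_a, x_c, x_r}. Below x_e: {x_t, x_f, x_a}.
Intersection: {x_f, x_a} — 2.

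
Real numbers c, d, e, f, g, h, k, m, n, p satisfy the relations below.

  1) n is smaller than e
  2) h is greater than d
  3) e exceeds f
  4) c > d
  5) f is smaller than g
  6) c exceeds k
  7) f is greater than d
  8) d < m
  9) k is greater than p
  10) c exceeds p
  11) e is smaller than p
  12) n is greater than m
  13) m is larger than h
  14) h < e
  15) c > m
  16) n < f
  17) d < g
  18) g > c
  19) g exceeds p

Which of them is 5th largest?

Chaining the given pairs: d < h < m < n < f < e < p < k < c < g.
The 5th largest is e.

e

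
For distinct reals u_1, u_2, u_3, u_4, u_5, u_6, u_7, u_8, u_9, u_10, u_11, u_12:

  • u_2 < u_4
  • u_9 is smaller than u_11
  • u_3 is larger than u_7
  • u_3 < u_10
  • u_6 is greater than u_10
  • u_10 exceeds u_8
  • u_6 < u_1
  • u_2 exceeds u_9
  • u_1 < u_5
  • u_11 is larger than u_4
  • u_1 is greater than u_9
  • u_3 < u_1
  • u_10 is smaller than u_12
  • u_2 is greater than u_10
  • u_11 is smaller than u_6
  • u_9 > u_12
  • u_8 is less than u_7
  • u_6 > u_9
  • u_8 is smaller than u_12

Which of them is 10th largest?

u_3

Chaining the given pairs: u_8 < u_7 < u_3 < u_10 < u_12 < u_9 < u_2 < u_4 < u_11 < u_6 < u_1 < u_5.
The 10th largest is u_3.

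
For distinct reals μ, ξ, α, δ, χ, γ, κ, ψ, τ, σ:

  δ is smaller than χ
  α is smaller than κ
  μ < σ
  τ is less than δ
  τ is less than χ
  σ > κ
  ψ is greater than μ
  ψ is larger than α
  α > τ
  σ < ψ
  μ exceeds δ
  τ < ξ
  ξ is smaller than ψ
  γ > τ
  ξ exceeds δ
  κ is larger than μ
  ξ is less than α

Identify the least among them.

τ

δ is not least since τ < δ; ξ is not least since δ < ξ; χ is not least since τ < χ; α is not least since ξ < α; μ is not least since δ < μ; γ is not least since τ < γ; κ is not least since μ < κ; σ is not least since μ < σ; ψ is not least since α < ψ.
Only τ has nothing below it, so τ is the least.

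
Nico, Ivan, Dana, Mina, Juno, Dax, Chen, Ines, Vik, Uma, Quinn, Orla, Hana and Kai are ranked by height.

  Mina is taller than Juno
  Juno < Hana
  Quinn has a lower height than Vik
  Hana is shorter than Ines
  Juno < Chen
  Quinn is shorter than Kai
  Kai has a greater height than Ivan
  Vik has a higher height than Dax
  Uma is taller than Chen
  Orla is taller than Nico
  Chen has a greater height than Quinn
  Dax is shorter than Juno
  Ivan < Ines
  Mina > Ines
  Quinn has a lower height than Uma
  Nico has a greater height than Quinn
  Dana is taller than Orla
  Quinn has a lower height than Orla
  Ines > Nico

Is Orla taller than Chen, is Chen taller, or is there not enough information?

undetermined

Following every chain through Chen: above Chen we get Uma; below Chen we get Quinn, Dax, Juno.
Orla is not reached, and no chain runs the other way from Orla to Chen.
So the given relations leave the order of Chen and Orla undetermined.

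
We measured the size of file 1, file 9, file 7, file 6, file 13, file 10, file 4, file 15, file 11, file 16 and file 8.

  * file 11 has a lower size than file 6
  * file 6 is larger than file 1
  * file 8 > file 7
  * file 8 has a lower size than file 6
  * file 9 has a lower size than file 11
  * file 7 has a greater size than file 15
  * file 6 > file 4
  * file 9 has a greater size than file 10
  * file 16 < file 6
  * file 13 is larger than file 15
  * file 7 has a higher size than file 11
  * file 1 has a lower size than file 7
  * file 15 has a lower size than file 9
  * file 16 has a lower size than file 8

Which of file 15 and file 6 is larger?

file 6

The relevant relations are file 15 < file 9; file 9 < file 11; file 11 < file 7; file 7 < file 8; file 8 < file 6.
Chaining these gives file 15 < file 9 < file 11 < file 7 < file 8 < file 6.
So file 15 < file 6; file 6 is the larger of the two.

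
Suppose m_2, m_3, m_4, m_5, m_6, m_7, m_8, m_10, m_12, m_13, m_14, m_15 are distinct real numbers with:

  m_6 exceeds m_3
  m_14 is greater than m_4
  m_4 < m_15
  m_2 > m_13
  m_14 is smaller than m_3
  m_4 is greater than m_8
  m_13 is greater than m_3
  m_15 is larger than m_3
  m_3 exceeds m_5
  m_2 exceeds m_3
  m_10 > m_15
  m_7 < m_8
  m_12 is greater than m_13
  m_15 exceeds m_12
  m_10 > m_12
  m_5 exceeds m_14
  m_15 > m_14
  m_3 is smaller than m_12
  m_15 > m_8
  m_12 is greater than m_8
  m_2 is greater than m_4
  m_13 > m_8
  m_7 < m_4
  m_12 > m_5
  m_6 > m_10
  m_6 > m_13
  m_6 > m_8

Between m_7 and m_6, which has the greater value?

m_6

m_7 < m_8 and m_8 < m_4 give m_7 < m_4.
Then m_4 < m_14 extends the chain to m_14.
Then m_14 < m_5 extends the chain to m_5.
Then m_5 < m_3 extends the chain to m_3.
With m_3 < m_13: m_7 < m_8 < m_4 < m_14 < m_5 < m_3 < m_13.
Then m_13 < m_12 extends the chain to m_12.
With m_12 < m_15: m_7 < m_8 < m_4 < m_14 < m_5 < m_3 < m_13 < m_12 < m_15.
Then m_15 < m_10 extends the chain to m_10.
With m_10 < m_6: m_7 < m_8 < m_4 < m_14 < m_5 < m_3 < m_13 < m_12 < m_15 < m_10 < m_6.
So m_7 < m_6; m_6 is the larger of the two.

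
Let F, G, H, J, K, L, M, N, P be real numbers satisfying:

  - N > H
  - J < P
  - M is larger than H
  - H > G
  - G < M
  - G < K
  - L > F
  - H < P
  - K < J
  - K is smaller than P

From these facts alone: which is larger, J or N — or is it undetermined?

Following every chain through J: above J we get P; below J we get G, K.
N is not reached, and no chain runs the other way from N to J.
So the given relations leave the order of J and N undetermined.

undetermined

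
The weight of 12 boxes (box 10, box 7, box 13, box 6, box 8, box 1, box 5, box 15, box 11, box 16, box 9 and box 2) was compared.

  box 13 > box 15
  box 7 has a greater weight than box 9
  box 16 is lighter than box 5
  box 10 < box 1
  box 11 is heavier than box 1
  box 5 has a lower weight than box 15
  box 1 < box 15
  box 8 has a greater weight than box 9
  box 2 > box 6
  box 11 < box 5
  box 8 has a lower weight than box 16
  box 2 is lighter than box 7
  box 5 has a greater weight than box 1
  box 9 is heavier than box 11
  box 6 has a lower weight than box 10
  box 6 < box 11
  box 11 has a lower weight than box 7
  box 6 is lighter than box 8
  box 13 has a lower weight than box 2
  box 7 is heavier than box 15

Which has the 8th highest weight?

The consecutive relations fix a unique order: box 6 < box 10 < box 1 < box 11 < box 9 < box 8 < box 16 < box 5 < box 15 < box 13 < box 2 < box 7.
The 8th largest is box 9.

box 9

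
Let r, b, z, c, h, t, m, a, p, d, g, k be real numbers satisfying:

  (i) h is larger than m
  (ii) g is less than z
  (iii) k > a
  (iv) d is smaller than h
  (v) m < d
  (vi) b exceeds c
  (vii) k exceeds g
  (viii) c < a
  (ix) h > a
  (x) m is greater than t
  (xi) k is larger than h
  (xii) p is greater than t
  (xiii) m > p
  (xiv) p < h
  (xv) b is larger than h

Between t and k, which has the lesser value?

t

t < p and p < m give t < m.
With m < d: t < p < m < d.
With d < h: t < p < m < d < h.
Then h < k extends the chain to k.
So t < k; t is the smaller of the two.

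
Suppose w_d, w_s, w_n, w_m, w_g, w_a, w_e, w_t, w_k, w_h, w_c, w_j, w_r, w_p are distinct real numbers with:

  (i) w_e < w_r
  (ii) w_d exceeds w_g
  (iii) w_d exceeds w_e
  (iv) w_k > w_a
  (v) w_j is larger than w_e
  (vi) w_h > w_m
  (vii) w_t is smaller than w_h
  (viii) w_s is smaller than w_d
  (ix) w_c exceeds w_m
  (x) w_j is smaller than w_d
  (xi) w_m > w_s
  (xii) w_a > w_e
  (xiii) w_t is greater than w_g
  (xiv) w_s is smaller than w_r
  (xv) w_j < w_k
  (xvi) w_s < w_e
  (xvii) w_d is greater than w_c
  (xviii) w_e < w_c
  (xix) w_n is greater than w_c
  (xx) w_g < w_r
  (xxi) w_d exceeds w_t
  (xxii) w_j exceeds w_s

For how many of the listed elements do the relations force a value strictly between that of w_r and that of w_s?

The relations place w_s below w_r. An element lies strictly between them when it is forced above w_s and also forced below w_r.
Above w_s: {w_e, w_m, w_j, w_a, w_c, w_h, w_n, w_d, w_k}. Below w_r: {w_e, w_g}.
Intersection: {w_e} — 1.

1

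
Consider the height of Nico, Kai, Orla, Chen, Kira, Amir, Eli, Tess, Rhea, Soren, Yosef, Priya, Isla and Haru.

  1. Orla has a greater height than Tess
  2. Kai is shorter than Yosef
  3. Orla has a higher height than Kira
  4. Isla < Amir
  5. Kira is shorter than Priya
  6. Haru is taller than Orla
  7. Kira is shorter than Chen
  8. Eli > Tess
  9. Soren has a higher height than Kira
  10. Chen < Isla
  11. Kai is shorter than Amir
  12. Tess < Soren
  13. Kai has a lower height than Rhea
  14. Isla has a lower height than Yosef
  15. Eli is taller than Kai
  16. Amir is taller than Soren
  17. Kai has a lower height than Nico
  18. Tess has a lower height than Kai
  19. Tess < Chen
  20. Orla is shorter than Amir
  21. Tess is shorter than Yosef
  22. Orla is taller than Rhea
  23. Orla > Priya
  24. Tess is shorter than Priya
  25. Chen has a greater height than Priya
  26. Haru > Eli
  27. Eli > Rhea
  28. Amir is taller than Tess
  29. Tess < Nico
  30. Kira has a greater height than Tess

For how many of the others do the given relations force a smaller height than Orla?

From Orla the given relations immediately reach Tess, Kira, Priya, Rhea.
From those, Kai — 5 in total.
Nothing else is reachable below Orla; 5 in all.

5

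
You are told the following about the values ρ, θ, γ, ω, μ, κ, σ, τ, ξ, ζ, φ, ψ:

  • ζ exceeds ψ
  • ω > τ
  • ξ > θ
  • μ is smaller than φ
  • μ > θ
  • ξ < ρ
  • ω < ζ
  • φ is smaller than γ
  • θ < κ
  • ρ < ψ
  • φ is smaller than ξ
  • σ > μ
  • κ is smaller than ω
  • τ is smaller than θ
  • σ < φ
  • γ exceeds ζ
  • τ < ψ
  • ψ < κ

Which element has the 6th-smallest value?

ξ

The consecutive relations fix a unique order: τ < θ < μ < σ < φ < ξ < ρ < ψ < κ < ω < ζ < γ.
The 6th smallest is ξ.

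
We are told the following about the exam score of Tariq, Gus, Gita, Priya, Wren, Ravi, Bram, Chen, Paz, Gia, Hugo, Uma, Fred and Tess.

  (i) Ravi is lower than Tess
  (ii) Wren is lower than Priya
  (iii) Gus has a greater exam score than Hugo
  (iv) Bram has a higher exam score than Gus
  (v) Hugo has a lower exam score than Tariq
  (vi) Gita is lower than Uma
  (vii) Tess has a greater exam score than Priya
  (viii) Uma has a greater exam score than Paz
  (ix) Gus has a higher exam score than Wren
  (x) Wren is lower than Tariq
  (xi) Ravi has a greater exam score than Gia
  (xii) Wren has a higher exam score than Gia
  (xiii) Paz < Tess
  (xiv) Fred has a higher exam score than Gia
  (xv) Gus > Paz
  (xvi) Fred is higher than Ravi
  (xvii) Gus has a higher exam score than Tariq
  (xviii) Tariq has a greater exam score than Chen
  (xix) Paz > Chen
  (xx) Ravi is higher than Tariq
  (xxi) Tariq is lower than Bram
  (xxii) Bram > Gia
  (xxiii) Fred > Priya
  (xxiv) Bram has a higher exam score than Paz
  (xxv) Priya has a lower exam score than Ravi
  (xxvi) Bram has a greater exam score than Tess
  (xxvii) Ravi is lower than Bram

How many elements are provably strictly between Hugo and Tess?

2

Chaining upward from Hugo reaches: Tariq, Ravi, Fred, Gus, Bram.
Chaining downward from Tess reaches: Chen, Gia, Wren, Priya, Tariq, Paz, Ravi.
Strictly between Hugo and Tess are those in both lists: Tariq, Ravi — 2 elements.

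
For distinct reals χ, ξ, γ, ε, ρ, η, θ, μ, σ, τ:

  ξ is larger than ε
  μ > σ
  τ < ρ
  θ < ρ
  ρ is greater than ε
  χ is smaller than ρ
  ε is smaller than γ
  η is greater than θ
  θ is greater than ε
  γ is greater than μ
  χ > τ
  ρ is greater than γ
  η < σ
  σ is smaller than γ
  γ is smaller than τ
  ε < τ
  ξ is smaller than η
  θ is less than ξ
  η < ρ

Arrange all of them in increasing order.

ε < θ < ξ < η < σ < μ < γ < τ < χ < ρ

Nothing is placed below ε, so it is least; from there ε < θ; θ < ξ; ξ < η; η < σ; σ < μ; μ < γ; γ < τ; τ < χ; χ < ρ, each given directly.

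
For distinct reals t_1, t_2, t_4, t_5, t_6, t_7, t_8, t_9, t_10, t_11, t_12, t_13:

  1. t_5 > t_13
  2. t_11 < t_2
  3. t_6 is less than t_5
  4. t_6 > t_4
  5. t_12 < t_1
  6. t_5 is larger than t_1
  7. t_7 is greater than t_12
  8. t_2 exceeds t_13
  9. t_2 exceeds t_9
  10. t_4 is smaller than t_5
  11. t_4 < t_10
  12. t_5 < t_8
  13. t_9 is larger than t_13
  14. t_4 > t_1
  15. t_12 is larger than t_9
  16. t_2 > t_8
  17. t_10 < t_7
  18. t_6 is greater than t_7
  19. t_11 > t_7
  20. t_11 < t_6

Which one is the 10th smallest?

Piecing the relations together gives one ordering: t_13 < t_9 < t_12 < t_1 < t_4 < t_10 < t_7 < t_11 < t_6 < t_5 < t_8 < t_2.
The 10th smallest is t_5.

t_5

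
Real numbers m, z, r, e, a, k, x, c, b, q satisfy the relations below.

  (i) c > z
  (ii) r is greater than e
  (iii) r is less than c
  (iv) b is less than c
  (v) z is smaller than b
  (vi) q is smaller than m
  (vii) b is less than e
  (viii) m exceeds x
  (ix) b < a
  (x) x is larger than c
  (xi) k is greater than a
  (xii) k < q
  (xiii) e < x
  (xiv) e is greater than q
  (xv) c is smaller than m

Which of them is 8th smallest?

The consecutive relations fix a unique order: z < b < a < k < q < e < r < c < x < m.
The 8th smallest is c.

c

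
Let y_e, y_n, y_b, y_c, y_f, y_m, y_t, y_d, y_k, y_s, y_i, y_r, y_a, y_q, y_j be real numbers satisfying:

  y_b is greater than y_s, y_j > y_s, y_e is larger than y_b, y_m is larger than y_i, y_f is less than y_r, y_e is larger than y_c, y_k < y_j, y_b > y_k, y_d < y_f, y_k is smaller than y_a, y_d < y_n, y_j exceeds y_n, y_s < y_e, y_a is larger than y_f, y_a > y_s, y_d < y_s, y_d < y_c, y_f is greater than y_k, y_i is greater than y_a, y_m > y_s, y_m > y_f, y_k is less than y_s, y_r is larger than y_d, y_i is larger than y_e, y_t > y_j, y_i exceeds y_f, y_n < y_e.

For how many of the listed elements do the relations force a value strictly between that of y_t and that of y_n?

The relations place y_n below y_t. An element lies strictly between them when it is forced above y_n and also forced below y_t.
Above y_n: {y_e, y_i, y_j, y_m}. Below y_t: {y_d, y_k, y_s, y_j}.
Intersection: {y_j} — 1.

1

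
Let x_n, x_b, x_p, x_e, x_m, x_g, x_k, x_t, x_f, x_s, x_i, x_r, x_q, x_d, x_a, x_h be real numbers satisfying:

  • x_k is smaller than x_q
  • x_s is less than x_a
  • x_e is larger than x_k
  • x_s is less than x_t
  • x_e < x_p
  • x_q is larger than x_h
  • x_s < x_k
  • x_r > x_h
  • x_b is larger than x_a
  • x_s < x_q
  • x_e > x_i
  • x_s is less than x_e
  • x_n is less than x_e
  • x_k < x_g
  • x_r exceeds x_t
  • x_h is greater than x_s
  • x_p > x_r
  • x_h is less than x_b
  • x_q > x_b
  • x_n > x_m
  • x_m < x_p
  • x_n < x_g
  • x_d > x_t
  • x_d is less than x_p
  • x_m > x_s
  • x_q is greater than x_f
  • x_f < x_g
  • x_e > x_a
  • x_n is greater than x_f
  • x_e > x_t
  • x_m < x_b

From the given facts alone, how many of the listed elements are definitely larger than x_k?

4

The elements the relations force above x_k are x_q, x_g, x_e, x_p — no chain reaches any other.
That is 4.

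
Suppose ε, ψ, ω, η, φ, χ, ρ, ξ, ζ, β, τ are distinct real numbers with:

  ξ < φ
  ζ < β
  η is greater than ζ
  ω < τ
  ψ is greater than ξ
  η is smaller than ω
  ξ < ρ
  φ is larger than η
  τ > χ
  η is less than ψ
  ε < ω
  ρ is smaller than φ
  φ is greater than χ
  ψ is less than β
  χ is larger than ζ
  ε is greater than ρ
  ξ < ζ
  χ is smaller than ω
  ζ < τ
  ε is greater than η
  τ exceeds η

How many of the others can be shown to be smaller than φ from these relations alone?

5

From φ the given relations immediately reach ξ, ρ, χ, η.
From those, ζ — 5 in total.
Nothing else is reachable below φ; 5 in all.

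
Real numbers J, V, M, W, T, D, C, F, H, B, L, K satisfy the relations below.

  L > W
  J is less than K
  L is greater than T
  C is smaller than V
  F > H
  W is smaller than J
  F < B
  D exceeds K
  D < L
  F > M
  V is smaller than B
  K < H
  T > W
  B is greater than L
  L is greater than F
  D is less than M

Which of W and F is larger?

F

The relevant relations are W < J; J < K; K < D; D < M; M < F.
Chaining these gives W < J < K < D < M < F.
So W < F; F is the larger of the two.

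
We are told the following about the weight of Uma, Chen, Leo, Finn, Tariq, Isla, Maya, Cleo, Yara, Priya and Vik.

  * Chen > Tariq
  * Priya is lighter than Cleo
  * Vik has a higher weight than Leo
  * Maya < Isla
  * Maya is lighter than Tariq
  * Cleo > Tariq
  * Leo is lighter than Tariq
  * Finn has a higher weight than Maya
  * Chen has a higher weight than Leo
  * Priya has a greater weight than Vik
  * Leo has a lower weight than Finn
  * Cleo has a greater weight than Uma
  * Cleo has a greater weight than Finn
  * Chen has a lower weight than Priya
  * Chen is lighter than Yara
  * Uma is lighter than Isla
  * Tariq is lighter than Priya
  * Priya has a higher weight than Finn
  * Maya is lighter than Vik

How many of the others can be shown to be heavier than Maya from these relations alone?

8

Directly above Maya: Tariq, Finn, Vik, Isla.
One step further: Chen, Priya, Cleo (7 so far).
One step further: Yara (8 so far).
No other element is forced above Maya by the given relations, so the count is 8.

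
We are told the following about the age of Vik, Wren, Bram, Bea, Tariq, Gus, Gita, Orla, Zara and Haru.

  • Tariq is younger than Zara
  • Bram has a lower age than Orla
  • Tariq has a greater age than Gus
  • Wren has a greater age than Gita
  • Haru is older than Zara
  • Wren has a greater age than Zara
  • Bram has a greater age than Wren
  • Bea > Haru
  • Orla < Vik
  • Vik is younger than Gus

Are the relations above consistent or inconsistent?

inconsistent

We have Zara < Wren stated directly, yet also Wren < Bram < Orla < Vik < Gus < Tariq < Zara by chaining the others — so Wren < Zara. Contradiction.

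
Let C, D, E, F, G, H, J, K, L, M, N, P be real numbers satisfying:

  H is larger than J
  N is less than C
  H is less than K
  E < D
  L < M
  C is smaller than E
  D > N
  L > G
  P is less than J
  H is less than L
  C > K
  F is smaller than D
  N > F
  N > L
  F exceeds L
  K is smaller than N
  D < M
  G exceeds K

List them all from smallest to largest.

P < J < H < K < G < L < F < N < C < E < D < M

Nothing is placed below P, so it is least; from there P < J; J < H; H < K; K < G; G < L; L < F; F < N; N < C; C < E; E < D; D < M, each given directly.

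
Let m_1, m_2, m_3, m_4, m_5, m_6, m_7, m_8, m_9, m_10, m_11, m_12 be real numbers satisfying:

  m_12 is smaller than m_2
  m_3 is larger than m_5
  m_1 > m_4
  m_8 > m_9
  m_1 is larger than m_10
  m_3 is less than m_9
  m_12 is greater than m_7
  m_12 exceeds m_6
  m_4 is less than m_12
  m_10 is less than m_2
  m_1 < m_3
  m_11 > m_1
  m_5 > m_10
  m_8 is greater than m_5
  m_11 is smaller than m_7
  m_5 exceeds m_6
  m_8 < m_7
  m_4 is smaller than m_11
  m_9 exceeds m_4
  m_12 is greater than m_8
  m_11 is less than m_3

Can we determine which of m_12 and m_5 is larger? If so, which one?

The relevant relations are m_5 < m_3; m_3 < m_9; m_9 < m_8; m_8 < m_7; m_7 < m_12.
Chaining these gives m_5 < m_3 < m_9 < m_8 < m_7 < m_12.
So m_12 is larger.

m_12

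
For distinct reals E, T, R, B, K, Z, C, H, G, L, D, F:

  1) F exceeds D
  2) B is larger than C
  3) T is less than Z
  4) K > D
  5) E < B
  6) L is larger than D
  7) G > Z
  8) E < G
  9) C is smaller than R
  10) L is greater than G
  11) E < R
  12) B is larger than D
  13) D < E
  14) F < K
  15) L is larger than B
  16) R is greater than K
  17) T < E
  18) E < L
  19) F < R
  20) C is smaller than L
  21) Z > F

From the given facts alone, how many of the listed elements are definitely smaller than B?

4

The elements the relations force below B are T, D, C, E — no chain reaches any other.
That is 4.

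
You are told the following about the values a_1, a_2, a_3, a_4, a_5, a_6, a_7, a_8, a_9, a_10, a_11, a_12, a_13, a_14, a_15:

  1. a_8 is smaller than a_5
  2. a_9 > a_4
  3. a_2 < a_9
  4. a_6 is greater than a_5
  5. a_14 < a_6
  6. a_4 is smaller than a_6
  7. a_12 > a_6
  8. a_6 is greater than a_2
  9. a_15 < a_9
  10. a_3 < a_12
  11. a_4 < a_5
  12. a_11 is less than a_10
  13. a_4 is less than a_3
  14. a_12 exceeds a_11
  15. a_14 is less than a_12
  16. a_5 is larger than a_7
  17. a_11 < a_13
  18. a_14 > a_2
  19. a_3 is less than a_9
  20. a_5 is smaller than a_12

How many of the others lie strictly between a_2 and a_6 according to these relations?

The relations place a_2 below a_6. An element lies strictly between them when it is forced above a_2 and also forced below a_6.
Above a_2: {a_14, a_9, a_12}. Below a_6: {a_8, a_4, a_7, a_14, a_5}.
Intersection: {a_14} — 1.

1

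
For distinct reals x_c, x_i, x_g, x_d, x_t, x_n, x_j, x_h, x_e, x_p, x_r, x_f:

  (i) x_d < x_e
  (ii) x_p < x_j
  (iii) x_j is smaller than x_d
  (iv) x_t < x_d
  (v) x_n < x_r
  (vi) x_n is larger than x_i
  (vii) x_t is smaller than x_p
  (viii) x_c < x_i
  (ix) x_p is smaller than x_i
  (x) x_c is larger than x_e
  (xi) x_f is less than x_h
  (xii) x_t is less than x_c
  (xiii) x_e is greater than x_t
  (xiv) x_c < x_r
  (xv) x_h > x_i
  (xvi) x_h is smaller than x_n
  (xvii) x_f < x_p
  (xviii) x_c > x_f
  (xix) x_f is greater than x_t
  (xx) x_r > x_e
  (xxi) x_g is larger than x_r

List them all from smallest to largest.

Each adjacent pair is fixed by a given relation: x_t < x_f; x_f < x_p; x_p < x_j; x_j < x_d; x_d < x_e; x_e < x_c; x_c < x_i; x_i < x_h; x_h < x_n; x_n < x_r; x_r < x_g. Chaining them end to end gives the full order.

x_t < x_f < x_p < x_j < x_d < x_e < x_c < x_i < x_h < x_n < x_r < x_g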